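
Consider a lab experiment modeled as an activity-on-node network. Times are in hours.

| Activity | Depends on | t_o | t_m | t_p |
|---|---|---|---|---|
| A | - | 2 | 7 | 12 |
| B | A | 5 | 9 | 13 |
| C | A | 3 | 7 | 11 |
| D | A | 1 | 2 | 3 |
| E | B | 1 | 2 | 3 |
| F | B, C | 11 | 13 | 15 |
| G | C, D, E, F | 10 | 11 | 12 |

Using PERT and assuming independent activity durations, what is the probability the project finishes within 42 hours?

te_A = (2 + 4·7 + 12)/6 = 42/6 = 7; σ²_A = ((12−2)/6)² = 2.778
te_B = (5 + 4·9 + 13)/6 = 54/6 = 9; σ²_B = ((13−5)/6)² = 1.778
te_C = (3 + 4·7 + 11)/6 = 42/6 = 7; σ²_C = ((11−3)/6)² = 1.778
te_D = (1 + 4·2 + 3)/6 = 12/6 = 2; σ²_D = ((3−1)/6)² = 0.111
te_E = (1 + 4·2 + 3)/6 = 12/6 = 2; σ²_E = ((3−1)/6)² = 0.111
te_F = (11 + 4·13 + 15)/6 = 78/6 = 13; σ²_F = ((15−11)/6)² = 0.444
te_G = (10 + 4·11 + 12)/6 = 66/6 = 11; σ²_G = ((12−10)/6)² = 0.111

Forward pass:
ES_A = 0; EF_A = 7
ES_B = 7; EF_B = 7+9 = 16
ES_C = 7; EF_C = 7+7 = 14
ES_D = 7; EF_D = 7+2 = 9
ES_E = 16; EF_E = 16+2 = 18
ES_F = max(EF_B=16, EF_C=14) = 16; EF_F = 16+13 = 29
ES_G = max(EF_C=14, EF_D=9, EF_E=18, EF_F=29) = 29; EF_G = 29+11 = 40
Expected project duration μ = 40 hours. Critical path: A → B → F → G.

Variance along critical path = 2.778 + 1.778 + 0.444 + 0.111 = 5.111; σ = √5.111 = 2.261 hours.
Z = (42 − 40) / 2.261 = 0.885
P(T ≤ 42) = Φ(0.885) ≈ 0.812

0.812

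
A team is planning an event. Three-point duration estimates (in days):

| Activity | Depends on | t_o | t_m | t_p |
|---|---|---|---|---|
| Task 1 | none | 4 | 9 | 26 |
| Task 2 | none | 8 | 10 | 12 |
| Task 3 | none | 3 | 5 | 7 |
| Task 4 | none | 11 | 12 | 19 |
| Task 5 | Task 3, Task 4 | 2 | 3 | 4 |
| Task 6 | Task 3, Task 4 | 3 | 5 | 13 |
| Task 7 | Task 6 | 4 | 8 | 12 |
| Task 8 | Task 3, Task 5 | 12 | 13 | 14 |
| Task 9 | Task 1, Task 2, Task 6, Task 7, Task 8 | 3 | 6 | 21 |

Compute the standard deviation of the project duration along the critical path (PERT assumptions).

te_Task 1 = (4 + 4·9 + 26)/6 = 66/6 = 11; σ²_Task 1 = ((26−4)/6)² = 13.444
te_Task 2 = (8 + 4·10 + 12)/6 = 60/6 = 10; σ²_Task 2 = ((12−8)/6)² = 0.444
te_Task 3 = (3 + 4·5 + 7)/6 = 30/6 = 5; σ²_Task 3 = ((7−3)/6)² = 0.444
te_Task 4 = (11 + 4·12 + 19)/6 = 78/6 = 13; σ²_Task 4 = ((19−11)/6)² = 1.778
te_Task 5 = (2 + 4·3 + 4)/6 = 18/6 = 3; σ²_Task 5 = ((4−2)/6)² = 0.111
te_Task 6 = (3 + 4·5 + 13)/6 = 36/6 = 6; σ²_Task 6 = ((13−3)/6)² = 2.778
te_Task 7 = (4 + 4·8 + 12)/6 = 48/6 = 8; σ²_Task 7 = ((12−4)/6)² = 1.778
te_Task 8 = (12 + 4·13 + 14)/6 = 78/6 = 13; σ²_Task 8 = ((14−12)/6)² = 0.111
te_Task 9 = (3 + 4·6 + 21)/6 = 48/6 = 8; σ²_Task 9 = ((21−3)/6)² = 9.000

Forward pass:
ES_Task 1 = 0; EF_Task 1 = 11
ES_Task 2 = 0; EF_Task 2 = 10
ES_Task 3 = 0; EF_Task 3 = 5
ES_Task 4 = 0; EF_Task 4 = 13
ES_Task 5 = max(EF_Task 3=5, EF_Task 4=13) = 13; EF_Task 5 = 13+3 = 16
ES_Task 6 = max(EF_Task 3=5, EF_Task 4=13) = 13; EF_Task 6 = 13+6 = 19
ES_Task 7 = 19; EF_Task 7 = 19+8 = 27
ES_Task 8 = max(EF_Task 3=5, EF_Task 5=16) = 16; EF_Task 8 = 16+13 = 29
ES_Task 9 = max(EF_Task 1=11, EF_Task 2=10, EF_Task 6=19, EF_Task 7=27, EF_Task 8=29) = 29; EF_Task 9 = 29+8 = 37
Expected project duration μ = 37 days. Critical path: Task 4 → Task 5 → Task 8 → Task 9.

Variance along critical path = 1.778 + 0.111 + 0.111 + 9.000 = 11.000
σ = √11.000 = 3.317 days

3.32 days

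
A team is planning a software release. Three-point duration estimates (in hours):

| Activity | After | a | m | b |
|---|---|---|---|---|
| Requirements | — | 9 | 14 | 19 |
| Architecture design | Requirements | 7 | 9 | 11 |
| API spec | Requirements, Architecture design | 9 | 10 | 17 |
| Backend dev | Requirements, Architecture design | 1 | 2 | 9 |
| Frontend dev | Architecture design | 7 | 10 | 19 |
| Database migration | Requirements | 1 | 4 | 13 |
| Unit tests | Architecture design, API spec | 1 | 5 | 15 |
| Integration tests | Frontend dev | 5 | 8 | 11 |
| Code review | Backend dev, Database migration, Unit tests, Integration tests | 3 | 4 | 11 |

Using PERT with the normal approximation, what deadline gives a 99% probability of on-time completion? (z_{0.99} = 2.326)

te_Requirements = (9 + 4·14 + 19)/6 = 84/6 = 14; σ²_Requirements = ((19−9)/6)² = 2.778
te_Architecture design = (7 + 4·9 + 11)/6 = 54/6 = 9; σ²_Architecture design = ((11−7)/6)² = 0.444
te_API spec = (9 + 4·10 + 17)/6 = 66/6 = 11; σ²_API spec = ((17−9)/6)² = 1.778
te_Backend dev = (1 + 4·2 + 9)/6 = 18/6 = 3; σ²_Backend dev = ((9−1)/6)² = 1.778
te_Frontend dev = (7 + 4·10 + 19)/6 = 66/6 = 11; σ²_Frontend dev = ((19−7)/6)² = 4.000
te_Database migration = (1 + 4·4 + 13)/6 = 30/6 = 5; σ²_Database migration = ((13−1)/6)² = 4.000
te_Unit tests = (1 + 4·5 + 15)/6 = 36/6 = 6; σ²_Unit tests = ((15−1)/6)² = 5.444
te_Integration tests = (5 + 4·8 + 11)/6 = 48/6 = 8; σ²_Integration tests = ((11−5)/6)² = 1.000
te_Code review = (3 + 4·4 + 11)/6 = 30/6 = 5; σ²_Code review = ((11−3)/6)² = 1.778

Forward pass:
ES_Requirements = 0; EF_Requirements = 14
ES_Architecture design = 14; EF_Architecture design = 14+9 = 23
ES_API spec = max(EF_Requirements=14, EF_Architecture design=23) = 23; EF_API spec = 23+11 = 34
ES_Backend dev = max(EF_Requirements=14, EF_Architecture design=23) = 23; EF_Backend dev = 23+3 = 26
ES_Frontend dev = 23; EF_Frontend dev = 23+11 = 34
ES_Database migration = 14; EF_Database migration = 14+5 = 19
ES_Unit tests = max(EF_Architecture design=23, EF_API spec=34) = 34; EF_Unit tests = 34+6 = 40
ES_Integration tests = 34; EF_Integration tests = 34+8 = 42
ES_Code review = max(EF_Backend dev=26, EF_Database migration=19, EF_Unit tests=40, EF_Integration tests=42) = 42; EF_Code review = 42+5 = 47
Expected project duration μ = 47 hours. Critical path: Requirements → Architecture design → Frontend dev → Integration tests → Code review.

Variance along critical path = 2.778 + 0.444 + 4.000 + 1.000 + 1.778 = 10.000; σ = 3.162 hours.
D = μ + z·σ = 47 + 2.326·3.162 = 54.4 hours

54.4 hours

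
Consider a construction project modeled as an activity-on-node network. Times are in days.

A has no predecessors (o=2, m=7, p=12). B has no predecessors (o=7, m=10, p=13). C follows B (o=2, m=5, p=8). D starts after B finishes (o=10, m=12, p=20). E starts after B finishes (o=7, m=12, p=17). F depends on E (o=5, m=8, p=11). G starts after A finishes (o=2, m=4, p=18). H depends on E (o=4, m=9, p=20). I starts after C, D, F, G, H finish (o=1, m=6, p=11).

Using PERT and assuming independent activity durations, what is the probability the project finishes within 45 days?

te_A = (2 + 4·7 + 12)/6 = 42/6 = 7; σ²_A = ((12−2)/6)² = 2.778
te_B = (7 + 4·10 + 13)/6 = 60/6 = 10; σ²_B = ((13−7)/6)² = 1.000
te_C = (2 + 4·5 + 8)/6 = 30/6 = 5; σ²_C = ((8−2)/6)² = 1.000
te_D = (10 + 4·12 + 20)/6 = 78/6 = 13; σ²_D = ((20−10)/6)² = 2.778
te_E = (7 + 4·12 + 17)/6 = 72/6 = 12; σ²_E = ((17−7)/6)² = 2.778
te_F = (5 + 4·8 + 11)/6 = 48/6 = 8; σ²_F = ((11−5)/6)² = 1.000
te_G = (2 + 4·4 + 18)/6 = 36/6 = 6; σ²_G = ((18−2)/6)² = 7.111
te_H = (4 + 4·9 + 20)/6 = 60/6 = 10; σ²_H = ((20−4)/6)² = 7.111
te_I = (1 + 4·6 + 11)/6 = 36/6 = 6; σ²_I = ((11−1)/6)² = 2.778

Forward pass:
ES_A = 0; EF_A = 7
ES_B = 0; EF_B = 10
ES_C = 10; EF_C = 10+5 = 15
ES_D = 10; EF_D = 10+13 = 23
ES_E = 10; EF_E = 10+12 = 22
ES_F = 22; EF_F = 22+8 = 30
ES_G = 7; EF_G = 7+6 = 13
ES_H = 22; EF_H = 22+10 = 32
ES_I = max(EF_C=15, EF_D=23, EF_F=30, EF_G=13, EF_H=32) = 32; EF_I = 32+6 = 38
Expected project duration μ = 38 days. Critical path: B → E → H → I.

Variance along critical path = 1.000 + 2.778 + 7.111 + 2.778 = 13.667; σ = √13.667 = 3.697 days.
Z = (45 − 38) / 3.697 = 1.894
P(T ≤ 45) = Φ(1.894) ≈ 0.971

0.971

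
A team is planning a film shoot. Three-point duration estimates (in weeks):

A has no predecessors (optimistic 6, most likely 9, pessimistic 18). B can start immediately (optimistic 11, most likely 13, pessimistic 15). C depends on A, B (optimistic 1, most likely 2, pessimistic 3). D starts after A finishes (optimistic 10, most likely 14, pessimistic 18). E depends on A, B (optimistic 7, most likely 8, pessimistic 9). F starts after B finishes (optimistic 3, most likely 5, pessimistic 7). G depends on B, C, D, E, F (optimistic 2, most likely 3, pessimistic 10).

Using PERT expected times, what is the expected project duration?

28 weeks

te_A = (6 + 4·9 + 18)/6 = 60/6 = 10
te_B = (11 + 4·13 + 15)/6 = 78/6 = 13
te_C = (1 + 4·2 + 3)/6 = 12/6 = 2
te_D = (10 + 4·14 + 18)/6 = 84/6 = 14
te_E = (7 + 4·8 + 9)/6 = 48/6 = 8
te_F = (3 + 4·5 + 7)/6 = 30/6 = 5
te_G = (2 + 4·3 + 10)/6 = 24/6 = 4

Forward pass:
ES_A = 0; EF_A = 10
ES_B = 0; EF_B = 13
ES_C = max(EF_A=10, EF_B=13) = 13; EF_C = 13+2 = 15
ES_D = 10; EF_D = 10+14 = 24
ES_E = max(EF_A=10, EF_B=13) = 13; EF_E = 13+8 = 21
ES_F = 13; EF_F = 13+5 = 18
ES_G = max(EF_B=13, EF_C=15, EF_D=24, EF_E=21, EF_F=18) = 24; EF_G = 24+4 = 28
Expected project duration μ = 28 weeks. Critical path: A → D → G.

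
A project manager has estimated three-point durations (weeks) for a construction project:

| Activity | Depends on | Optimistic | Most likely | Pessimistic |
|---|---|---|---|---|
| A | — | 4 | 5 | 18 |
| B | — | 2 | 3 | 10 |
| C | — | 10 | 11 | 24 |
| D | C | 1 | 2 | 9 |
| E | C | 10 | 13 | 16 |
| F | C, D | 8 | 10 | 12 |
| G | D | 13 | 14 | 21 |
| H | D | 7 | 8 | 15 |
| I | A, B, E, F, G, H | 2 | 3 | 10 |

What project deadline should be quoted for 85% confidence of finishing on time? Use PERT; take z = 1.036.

38.4 weeks

te_A = (4 + 4·5 + 18)/6 = 42/6 = 7; σ²_A = ((18−4)/6)² = 5.444
te_B = (2 + 4·3 + 10)/6 = 24/6 = 4; σ²_B = ((10−2)/6)² = 1.778
te_C = (10 + 4·11 + 24)/6 = 78/6 = 13; σ²_C = ((24−10)/6)² = 5.444
te_D = (1 + 4·2 + 9)/6 = 18/6 = 3; σ²_D = ((9−1)/6)² = 1.778
te_E = (10 + 4·13 + 16)/6 = 78/6 = 13; σ²_E = ((16−10)/6)² = 1.000
te_F = (8 + 4·10 + 12)/6 = 60/6 = 10; σ²_F = ((12−8)/6)² = 0.444
te_G = (13 + 4·14 + 21)/6 = 90/6 = 15; σ²_G = ((21−13)/6)² = 1.778
te_H = (7 + 4·8 + 15)/6 = 54/6 = 9; σ²_H = ((15−7)/6)² = 1.778
te_I = (2 + 4·3 + 10)/6 = 24/6 = 4; σ²_I = ((10−2)/6)² = 1.778

Forward pass:
ES_A = 0; EF_A = 7
ES_B = 0; EF_B = 4
ES_C = 0; EF_C = 13
ES_D = 13; EF_D = 13+3 = 16
ES_E = 13; EF_E = 13+13 = 26
ES_F = max(EF_C=13, EF_D=16) = 16; EF_F = 16+10 = 26
ES_G = 16; EF_G = 16+15 = 31
ES_H = 16; EF_H = 16+9 = 25
ES_I = max(EF_A=7, EF_B=4, EF_E=26, EF_F=26, EF_G=31, EF_H=25) = 31; EF_I = 31+4 = 35
Expected project duration μ = 35 weeks. Critical path: C → D → G → I.

Variance along critical path = 5.444 + 1.778 + 1.778 + 1.778 = 10.778; σ = 3.283 weeks.
D = μ + z·σ = 35 + 1.036·3.283 = 38.4 weeks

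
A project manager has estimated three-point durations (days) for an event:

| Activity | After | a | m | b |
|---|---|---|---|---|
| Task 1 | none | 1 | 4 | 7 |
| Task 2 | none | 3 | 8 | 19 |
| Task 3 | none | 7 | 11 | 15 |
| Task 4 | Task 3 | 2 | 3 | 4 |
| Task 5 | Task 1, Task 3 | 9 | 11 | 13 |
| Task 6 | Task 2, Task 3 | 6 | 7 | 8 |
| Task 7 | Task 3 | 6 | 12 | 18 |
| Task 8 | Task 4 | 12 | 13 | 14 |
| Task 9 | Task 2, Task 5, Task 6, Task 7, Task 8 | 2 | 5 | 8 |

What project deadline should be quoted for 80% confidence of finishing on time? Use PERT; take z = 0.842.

33.5 days

te_Task 1 = (1 + 4·4 + 7)/6 = 24/6 = 4; σ²_Task 1 = ((7−1)/6)² = 1.000
te_Task 2 = (3 + 4·8 + 19)/6 = 54/6 = 9; σ²_Task 2 = ((19−3)/6)² = 7.111
te_Task 3 = (7 + 4·11 + 15)/6 = 66/6 = 11; σ²_Task 3 = ((15−7)/6)² = 1.778
te_Task 4 = (2 + 4·3 + 4)/6 = 18/6 = 3; σ²_Task 4 = ((4−2)/6)² = 0.111
te_Task 5 = (9 + 4·11 + 13)/6 = 66/6 = 11; σ²_Task 5 = ((13−9)/6)² = 0.444
te_Task 6 = (6 + 4·7 + 8)/6 = 42/6 = 7; σ²_Task 6 = ((8−6)/6)² = 0.111
te_Task 7 = (6 + 4·12 + 18)/6 = 72/6 = 12; σ²_Task 7 = ((18−6)/6)² = 4.000
te_Task 8 = (12 + 4·13 + 14)/6 = 78/6 = 13; σ²_Task 8 = ((14−12)/6)² = 0.111
te_Task 9 = (2 + 4·5 + 8)/6 = 30/6 = 5; σ²_Task 9 = ((8−2)/6)² = 1.000

Forward pass:
ES_Task 1 = 0; EF_Task 1 = 4
ES_Task 2 = 0; EF_Task 2 = 9
ES_Task 3 = 0; EF_Task 3 = 11
ES_Task 4 = 11; EF_Task 4 = 11+3 = 14
ES_Task 5 = max(EF_Task 1=4, EF_Task 3=11) = 11; EF_Task 5 = 11+11 = 22
ES_Task 6 = max(EF_Task 2=9, EF_Task 3=11) = 11; EF_Task 6 = 11+7 = 18
ES_Task 7 = 11; EF_Task 7 = 11+12 = 23
ES_Task 8 = 14; EF_Task 8 = 14+13 = 27
ES_Task 9 = max(EF_Task 2=9, EF_Task 5=22, EF_Task 6=18, EF_Task 7=23, EF_Task 8=27) = 27; EF_Task 9 = 27+5 = 32
Expected project duration μ = 32 days. Critical path: Task 3 → Task 4 → Task 8 → Task 9.

Variance along critical path = 1.778 + 0.111 + 0.111 + 1.000 = 3.000; σ = 1.732 days.
D = μ + z·σ = 32 + 0.842·1.732 = 33.5 days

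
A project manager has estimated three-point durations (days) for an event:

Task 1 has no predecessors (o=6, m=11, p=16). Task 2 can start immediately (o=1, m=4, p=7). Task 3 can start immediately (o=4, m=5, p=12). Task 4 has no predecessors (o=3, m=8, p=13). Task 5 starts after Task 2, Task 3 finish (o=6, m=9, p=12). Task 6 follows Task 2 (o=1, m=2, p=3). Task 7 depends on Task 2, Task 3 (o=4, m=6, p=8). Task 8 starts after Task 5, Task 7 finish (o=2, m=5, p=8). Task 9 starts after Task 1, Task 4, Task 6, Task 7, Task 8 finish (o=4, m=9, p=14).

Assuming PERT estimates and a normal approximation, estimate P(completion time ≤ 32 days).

te_Task 1 = (6 + 4·11 + 16)/6 = 66/6 = 11; σ²_Task 1 = ((16−6)/6)² = 2.778
te_Task 2 = (1 + 4·4 + 7)/6 = 24/6 = 4; σ²_Task 2 = ((7−1)/6)² = 1.000
te_Task 3 = (4 + 4·5 + 12)/6 = 36/6 = 6; σ²_Task 3 = ((12−4)/6)² = 1.778
te_Task 4 = (3 + 4·8 + 13)/6 = 48/6 = 8; σ²_Task 4 = ((13−3)/6)² = 2.778
te_Task 5 = (6 + 4·9 + 12)/6 = 54/6 = 9; σ²_Task 5 = ((12−6)/6)² = 1.000
te_Task 6 = (1 + 4·2 + 3)/6 = 12/6 = 2; σ²_Task 6 = ((3−1)/6)² = 0.111
te_Task 7 = (4 + 4·6 + 8)/6 = 36/6 = 6; σ²_Task 7 = ((8−4)/6)² = 0.444
te_Task 8 = (2 + 4·5 + 8)/6 = 30/6 = 5; σ²_Task 8 = ((8−2)/6)² = 1.000
te_Task 9 = (4 + 4·9 + 14)/6 = 54/6 = 9; σ²_Task 9 = ((14−4)/6)² = 2.778

Forward pass:
ES_Task 1 = 0; EF_Task 1 = 11
ES_Task 2 = 0; EF_Task 2 = 4
ES_Task 3 = 0; EF_Task 3 = 6
ES_Task 4 = 0; EF_Task 4 = 8
ES_Task 5 = max(EF_Task 2=4, EF_Task 3=6) = 6; EF_Task 5 = 6+9 = 15
ES_Task 6 = 4; EF_Task 6 = 4+2 = 6
ES_Task 7 = max(EF_Task 2=4, EF_Task 3=6) = 6; EF_Task 7 = 6+6 = 12
ES_Task 8 = max(EF_Task 5=15, EF_Task 7=12) = 15; EF_Task 8 = 15+5 = 20
ES_Task 9 = max(EF_Task 1=11, EF_Task 4=8, EF_Task 6=6, EF_Task 7=12, EF_Task 8=20) = 20; EF_Task 9 = 20+9 = 29
Expected project duration μ = 29 days. Critical path: Task 3 → Task 5 → Task 8 → Task 9.

Variance along critical path = 1.778 + 1.000 + 1.000 + 2.778 = 6.556; σ = √6.556 = 2.560 days.
Z = (32 − 29) / 2.560 = 1.172
P(T ≤ 32) = Φ(1.172) ≈ 0.879

0.879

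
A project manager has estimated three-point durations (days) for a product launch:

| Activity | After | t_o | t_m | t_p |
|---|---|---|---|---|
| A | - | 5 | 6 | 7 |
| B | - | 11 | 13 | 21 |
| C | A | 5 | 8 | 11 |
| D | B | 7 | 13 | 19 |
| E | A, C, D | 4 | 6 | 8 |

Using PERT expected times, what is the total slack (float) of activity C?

13 days

te_A = (5 + 4·6 + 7)/6 = 36/6 = 6
te_B = (11 + 4·13 + 21)/6 = 84/6 = 14
te_C = (5 + 4·8 + 11)/6 = 48/6 = 8
te_D = (7 + 4·13 + 19)/6 = 78/6 = 13
te_E = (4 + 4·6 + 8)/6 = 36/6 = 6

Forward pass:
ES_A = 0; EF_A = 6
ES_B = 0; EF_B = 14
ES_C = 6; EF_C = 6+8 = 14
ES_D = 14; EF_D = 14+13 = 27
ES_E = max(EF_A=6, EF_C=14, EF_D=27) = 27; EF_E = 27+6 = 33
Expected project duration μ = 33 days. Critical path: B → D → E.

Backward pass:
LF_E = 33; LS_E = 33−6 = 27
LF_D = LS_E = 27; LS_D = 27−13 = 14
LF_C = LS_E = 27; LS_C = 27−8 = 19
LF_B = LS_D = 14; LS_B = 14−14 = 0
LF_A = min(LS_C=19, LS_E=27) = 19; LS_A = 19−6 = 13
Slack_C = LS_C − ES_C = 19 − 6 = 13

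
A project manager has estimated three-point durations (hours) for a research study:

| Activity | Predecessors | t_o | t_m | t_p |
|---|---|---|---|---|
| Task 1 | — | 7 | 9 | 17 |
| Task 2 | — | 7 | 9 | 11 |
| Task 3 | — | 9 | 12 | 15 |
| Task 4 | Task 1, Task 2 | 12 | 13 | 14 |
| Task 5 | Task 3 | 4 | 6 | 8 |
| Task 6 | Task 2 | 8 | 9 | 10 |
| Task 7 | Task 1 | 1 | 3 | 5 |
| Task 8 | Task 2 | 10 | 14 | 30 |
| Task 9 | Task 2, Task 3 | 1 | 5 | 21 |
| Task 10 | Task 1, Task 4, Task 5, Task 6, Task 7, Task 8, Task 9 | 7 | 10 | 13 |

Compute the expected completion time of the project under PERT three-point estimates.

te_Task 1 = (7 + 4·9 + 17)/6 = 60/6 = 10
te_Task 2 = (7 + 4·9 + 11)/6 = 54/6 = 9
te_Task 3 = (9 + 4·12 + 15)/6 = 72/6 = 12
te_Task 4 = (12 + 4·13 + 14)/6 = 78/6 = 13
te_Task 5 = (4 + 4·6 + 8)/6 = 36/6 = 6
te_Task 6 = (8 + 4·9 + 10)/6 = 54/6 = 9
te_Task 7 = (1 + 4·3 + 5)/6 = 18/6 = 3
te_Task 8 = (10 + 4·14 + 30)/6 = 96/6 = 16
te_Task 9 = (1 + 4·5 + 21)/6 = 42/6 = 7
te_Task 10 = (7 + 4·10 + 13)/6 = 60/6 = 10

Forward pass:
ES_Task 1 = 0; EF_Task 1 = 10
ES_Task 2 = 0; EF_Task 2 = 9
ES_Task 3 = 0; EF_Task 3 = 12
ES_Task 4 = max(EF_Task 1=10, EF_Task 2=9) = 10; EF_Task 4 = 10+13 = 23
ES_Task 5 = 12; EF_Task 5 = 12+6 = 18
ES_Task 6 = 9; EF_Task 6 = 9+9 = 18
ES_Task 7 = 10; EF_Task 7 = 10+3 = 13
ES_Task 8 = 9; EF_Task 8 = 9+16 = 25
ES_Task 9 = max(EF_Task 2=9, EF_Task 3=12) = 12; EF_Task 9 = 12+7 = 19
ES_Task 10 = max(EF_Task 1=10, EF_Task 4=23, EF_Task 5=18, EF_Task 6=18, EF_Task 7=13, EF_Task 8=25, EF_Task 9=19) = 25; EF_Task 10 = 25+10 = 35
Expected project duration μ = 35 hours. Critical path: Task 2 → Task 8 → Task 10.

35 hours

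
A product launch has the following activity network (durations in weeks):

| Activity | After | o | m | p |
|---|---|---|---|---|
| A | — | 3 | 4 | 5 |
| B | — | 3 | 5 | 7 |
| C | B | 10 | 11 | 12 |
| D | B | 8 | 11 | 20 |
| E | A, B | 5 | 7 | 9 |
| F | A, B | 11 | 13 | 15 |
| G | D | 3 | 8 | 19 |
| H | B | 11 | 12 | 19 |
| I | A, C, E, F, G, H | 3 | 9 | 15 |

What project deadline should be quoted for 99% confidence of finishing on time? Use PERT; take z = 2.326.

44.2 weeks

te_A = (3 + 4·4 + 5)/6 = 24/6 = 4; σ²_A = ((5−3)/6)² = 0.111
te_B = (3 + 4·5 + 7)/6 = 30/6 = 5; σ²_B = ((7−3)/6)² = 0.444
te_C = (10 + 4·11 + 12)/6 = 66/6 = 11; σ²_C = ((12−10)/6)² = 0.111
te_D = (8 + 4·11 + 20)/6 = 72/6 = 12; σ²_D = ((20−8)/6)² = 4.000
te_E = (5 + 4·7 + 9)/6 = 42/6 = 7; σ²_E = ((9−5)/6)² = 0.444
te_F = (11 + 4·13 + 15)/6 = 78/6 = 13; σ²_F = ((15−11)/6)² = 0.444
te_G = (3 + 4·8 + 19)/6 = 54/6 = 9; σ²_G = ((19−3)/6)² = 7.111
te_H = (11 + 4·12 + 19)/6 = 78/6 = 13; σ²_H = ((19−11)/6)² = 1.778
te_I = (3 + 4·9 + 15)/6 = 54/6 = 9; σ²_I = ((15−3)/6)² = 4.000

Forward pass:
ES_A = 0; EF_A = 4
ES_B = 0; EF_B = 5
ES_C = 5; EF_C = 5+11 = 16
ES_D = 5; EF_D = 5+12 = 17
ES_E = max(EF_A=4, EF_B=5) = 5; EF_E = 5+7 = 12
ES_F = max(EF_A=4, EF_B=5) = 5; EF_F = 5+13 = 18
ES_G = 17; EF_G = 17+9 = 26
ES_H = 5; EF_H = 5+13 = 18
ES_I = max(EF_A=4, EF_C=16, EF_E=12, EF_F=18, EF_G=26, EF_H=18) = 26; EF_I = 26+9 = 35
Expected project duration μ = 35 weeks. Critical path: B → D → G → I.

Variance along critical path = 0.444 + 4.000 + 7.111 + 4.000 = 15.556; σ = 3.944 weeks.
D = μ + z·σ = 35 + 2.326·3.944 = 44.2 weeks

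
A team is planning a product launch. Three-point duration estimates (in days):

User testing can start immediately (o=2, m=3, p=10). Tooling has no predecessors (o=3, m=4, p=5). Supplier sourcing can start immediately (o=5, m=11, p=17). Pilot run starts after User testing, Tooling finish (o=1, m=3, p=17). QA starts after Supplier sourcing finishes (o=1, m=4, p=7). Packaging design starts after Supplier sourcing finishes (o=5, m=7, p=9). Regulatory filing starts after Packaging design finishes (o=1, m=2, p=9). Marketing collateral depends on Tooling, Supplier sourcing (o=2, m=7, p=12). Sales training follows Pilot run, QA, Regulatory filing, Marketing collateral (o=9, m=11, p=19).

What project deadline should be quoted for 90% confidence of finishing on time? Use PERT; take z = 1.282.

te_User testing = (2 + 4·3 + 10)/6 = 24/6 = 4; σ²_User testing = ((10−2)/6)² = 1.778
te_Tooling = (3 + 4·4 + 5)/6 = 24/6 = 4; σ²_Tooling = ((5−3)/6)² = 0.111
te_Supplier sourcing = (5 + 4·11 + 17)/6 = 66/6 = 11; σ²_Supplier sourcing = ((17−5)/6)² = 4.000
te_Pilot run = (1 + 4·3 + 17)/6 = 30/6 = 5; σ²_Pilot run = ((17−1)/6)² = 7.111
te_QA = (1 + 4·4 + 7)/6 = 24/6 = 4; σ²_QA = ((7−1)/6)² = 1.000
te_Packaging design = (5 + 4·7 + 9)/6 = 42/6 = 7; σ²_Packaging design = ((9−5)/6)² = 0.444
te_Regulatory filing = (1 + 4·2 + 9)/6 = 18/6 = 3; σ²_Regulatory filing = ((9−1)/6)² = 1.778
te_Marketing collateral = (2 + 4·7 + 12)/6 = 42/6 = 7; σ²_Marketing collateral = ((12−2)/6)² = 2.778
te_Sales training = (9 + 4·11 + 19)/6 = 72/6 = 12; σ²_Sales training = ((19−9)/6)² = 2.778

Forward pass:
ES_User testing = 0; EF_User testing = 4
ES_Tooling = 0; EF_Tooling = 4
ES_Supplier sourcing = 0; EF_Supplier sourcing = 11
ES_Pilot run = max(EF_User testing=4, EF_Tooling=4) = 4; EF_Pilot run = 4+5 = 9
ES_QA = 11; EF_QA = 11+4 = 15
ES_Packaging design = 11; EF_Packaging design = 11+7 = 18
ES_Regulatory filing = 18; EF_Regulatory filing = 18+3 = 21
ES_Marketing collateral = max(EF_Tooling=4, EF_Supplier sourcing=11) = 11; EF_Marketing collateral = 11+7 = 18
ES_Sales training = max(EF_Pilot run=9, EF_QA=15, EF_Regulatory filing=21, EF_Marketing collateral=18) = 21; EF_Sales training = 21+12 = 33
Expected project duration μ = 33 days. Critical path: Supplier sourcing → Packaging design → Regulatory filing → Sales training.

Variance along critical path = 4.000 + 0.444 + 1.778 + 2.778 = 9.000; σ = 3.000 days.
D = μ + z·σ = 33 + 1.282·3.000 = 36.8 days

36.8 days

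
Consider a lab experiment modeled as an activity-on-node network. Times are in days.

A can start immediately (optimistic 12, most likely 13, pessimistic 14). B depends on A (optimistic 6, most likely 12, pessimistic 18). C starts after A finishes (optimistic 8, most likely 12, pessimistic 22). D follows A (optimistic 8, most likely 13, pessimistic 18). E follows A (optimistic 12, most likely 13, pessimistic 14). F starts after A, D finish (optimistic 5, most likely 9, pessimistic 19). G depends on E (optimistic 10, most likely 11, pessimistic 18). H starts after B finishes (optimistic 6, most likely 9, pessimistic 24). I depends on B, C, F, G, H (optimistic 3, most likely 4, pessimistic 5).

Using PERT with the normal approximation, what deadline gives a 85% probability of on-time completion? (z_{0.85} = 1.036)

43.5 days

te_A = (12 + 4·13 + 14)/6 = 78/6 = 13; σ²_A = ((14−12)/6)² = 0.111
te_B = (6 + 4·12 + 18)/6 = 72/6 = 12; σ²_B = ((18−6)/6)² = 4.000
te_C = (8 + 4·12 + 22)/6 = 78/6 = 13; σ²_C = ((22−8)/6)² = 5.444
te_D = (8 + 4·13 + 18)/6 = 78/6 = 13; σ²_D = ((18−8)/6)² = 2.778
te_E = (12 + 4·13 + 14)/6 = 78/6 = 13; σ²_E = ((14−12)/6)² = 0.111
te_F = (5 + 4·9 + 19)/6 = 60/6 = 10; σ²_F = ((19−5)/6)² = 5.444
te_G = (10 + 4·11 + 18)/6 = 72/6 = 12; σ²_G = ((18−10)/6)² = 1.778
te_H = (6 + 4·9 + 24)/6 = 66/6 = 11; σ²_H = ((24−6)/6)² = 9.000
te_I = (3 + 4·4 + 5)/6 = 24/6 = 4; σ²_I = ((5−3)/6)² = 0.111

Forward pass:
ES_A = 0; EF_A = 13
ES_B = 13; EF_B = 13+12 = 25
ES_C = 13; EF_C = 13+13 = 26
ES_D = 13; EF_D = 13+13 = 26
ES_E = 13; EF_E = 13+13 = 26
ES_F = max(EF_A=13, EF_D=26) = 26; EF_F = 26+10 = 36
ES_G = 26; EF_G = 26+12 = 38
ES_H = 25; EF_H = 25+11 = 36
ES_I = max(EF_B=25, EF_C=26, EF_F=36, EF_G=38, EF_H=36) = 38; EF_I = 38+4 = 42
Expected project duration μ = 42 days. Critical path: A → E → G → I.

Variance along critical path = 0.111 + 0.111 + 1.778 + 0.111 = 2.111; σ = 1.453 days.
D = μ + z·σ = 42 + 1.036·1.453 = 43.5 days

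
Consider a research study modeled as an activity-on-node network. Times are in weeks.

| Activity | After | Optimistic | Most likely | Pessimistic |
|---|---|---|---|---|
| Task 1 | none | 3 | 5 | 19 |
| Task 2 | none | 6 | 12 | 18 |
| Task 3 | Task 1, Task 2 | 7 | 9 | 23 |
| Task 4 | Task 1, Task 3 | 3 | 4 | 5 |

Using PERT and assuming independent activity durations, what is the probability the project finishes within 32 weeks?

te_Task 1 = (3 + 4·5 + 19)/6 = 42/6 = 7; σ²_Task 1 = ((19−3)/6)² = 7.111
te_Task 2 = (6 + 4·12 + 18)/6 = 72/6 = 12; σ²_Task 2 = ((18−6)/6)² = 4.000
te_Task 3 = (7 + 4·9 + 23)/6 = 66/6 = 11; σ²_Task 3 = ((23−7)/6)² = 7.111
te_Task 4 = (3 + 4·4 + 5)/6 = 24/6 = 4; σ²_Task 4 = ((5−3)/6)² = 0.111

Forward pass:
ES_Task 1 = 0; EF_Task 1 = 7
ES_Task 2 = 0; EF_Task 2 = 12
ES_Task 3 = max(EF_Task 1=7, EF_Task 2=12) = 12; EF_Task 3 = 12+11 = 23
ES_Task 4 = max(EF_Task 1=7, EF_Task 3=23) = 23; EF_Task 4 = 23+4 = 27
Expected project duration μ = 27 weeks. Critical path: Task 2 → Task 3 → Task 4.

Variance along critical path = 4.000 + 7.111 + 0.111 = 11.222; σ = √11.222 = 3.350 weeks.
Z = (32 − 27) / 3.350 = 1.493
P(T ≤ 32) = Φ(1.493) ≈ 0.932

0.932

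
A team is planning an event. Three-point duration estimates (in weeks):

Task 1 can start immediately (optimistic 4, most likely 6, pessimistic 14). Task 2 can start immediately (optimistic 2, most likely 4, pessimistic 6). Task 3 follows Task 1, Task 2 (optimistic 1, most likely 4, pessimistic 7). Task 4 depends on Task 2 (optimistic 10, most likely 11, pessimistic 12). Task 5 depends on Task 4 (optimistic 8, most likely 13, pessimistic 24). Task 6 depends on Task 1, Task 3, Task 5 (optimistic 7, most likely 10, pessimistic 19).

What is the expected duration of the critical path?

40 weeks

te_Task 1 = (4 + 4·6 + 14)/6 = 42/6 = 7
te_Task 2 = (2 + 4·4 + 6)/6 = 24/6 = 4
te_Task 3 = (1 + 4·4 + 7)/6 = 24/6 = 4
te_Task 4 = (10 + 4·11 + 12)/6 = 66/6 = 11
te_Task 5 = (8 + 4·13 + 24)/6 = 84/6 = 14
te_Task 6 = (7 + 4·10 + 19)/6 = 66/6 = 11

Forward pass:
ES_Task 1 = 0; EF_Task 1 = 7
ES_Task 2 = 0; EF_Task 2 = 4
ES_Task 3 = max(EF_Task 1=7, EF_Task 2=4) = 7; EF_Task 3 = 7+4 = 11
ES_Task 4 = 4; EF_Task 4 = 4+11 = 15
ES_Task 5 = 15; EF_Task 5 = 15+14 = 29
ES_Task 6 = max(EF_Task 1=7, EF_Task 3=11, EF_Task 5=29) = 29; EF_Task 6 = 29+11 = 40
Expected project duration μ = 40 weeks. Critical path: Task 2 → Task 4 → Task 5 → Task 6.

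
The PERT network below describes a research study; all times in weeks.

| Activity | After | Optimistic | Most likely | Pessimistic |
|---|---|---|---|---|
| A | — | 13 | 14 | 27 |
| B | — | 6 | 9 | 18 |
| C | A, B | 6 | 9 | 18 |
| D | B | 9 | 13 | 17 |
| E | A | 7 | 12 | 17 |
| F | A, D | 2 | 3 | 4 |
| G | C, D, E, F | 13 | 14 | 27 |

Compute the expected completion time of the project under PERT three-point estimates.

te_A = (13 + 4·14 + 27)/6 = 96/6 = 16
te_B = (6 + 4·9 + 18)/6 = 60/6 = 10
te_C = (6 + 4·9 + 18)/6 = 60/6 = 10
te_D = (9 + 4·13 + 17)/6 = 78/6 = 13
te_E = (7 + 4·12 + 17)/6 = 72/6 = 12
te_F = (2 + 4·3 + 4)/6 = 18/6 = 3
te_G = (13 + 4·14 + 27)/6 = 96/6 = 16

Forward pass:
ES_A = 0; EF_A = 16
ES_B = 0; EF_B = 10
ES_C = max(EF_A=16, EF_B=10) = 16; EF_C = 16+10 = 26
ES_D = 10; EF_D = 10+13 = 23
ES_E = 16; EF_E = 16+12 = 28
ES_F = max(EF_A=16, EF_D=23) = 23; EF_F = 23+3 = 26
ES_G = max(EF_C=26, EF_D=23, EF_E=28, EF_F=26) = 28; EF_G = 28+16 = 44
Expected project duration μ = 44 weeks. Critical path: A → E → G.

44 weeks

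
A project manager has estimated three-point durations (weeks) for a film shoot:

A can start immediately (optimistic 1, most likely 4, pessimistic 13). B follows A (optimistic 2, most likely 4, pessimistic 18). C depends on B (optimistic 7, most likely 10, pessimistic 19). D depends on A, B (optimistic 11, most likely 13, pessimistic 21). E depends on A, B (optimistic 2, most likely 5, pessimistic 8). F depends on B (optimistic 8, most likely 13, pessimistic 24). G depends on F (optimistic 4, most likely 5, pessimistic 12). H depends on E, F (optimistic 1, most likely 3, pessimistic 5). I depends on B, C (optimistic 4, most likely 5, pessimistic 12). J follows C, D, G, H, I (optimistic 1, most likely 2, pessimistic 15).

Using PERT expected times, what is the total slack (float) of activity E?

te_A = (1 + 4·4 + 13)/6 = 30/6 = 5
te_B = (2 + 4·4 + 18)/6 = 36/6 = 6
te_C = (7 + 4·10 + 19)/6 = 66/6 = 11
te_D = (11 + 4·13 + 21)/6 = 84/6 = 14
te_E = (2 + 4·5 + 8)/6 = 30/6 = 5
te_F = (8 + 4·13 + 24)/6 = 84/6 = 14
te_G = (4 + 4·5 + 12)/6 = 36/6 = 6
te_H = (1 + 4·3 + 5)/6 = 18/6 = 3
te_I = (4 + 4·5 + 12)/6 = 36/6 = 6
te_J = (1 + 4·2 + 15)/6 = 24/6 = 4

Forward pass:
ES_A = 0; EF_A = 5
ES_B = 5; EF_B = 5+6 = 11
ES_C = 11; EF_C = 11+11 = 22
ES_D = max(EF_A=5, EF_B=11) = 11; EF_D = 11+14 = 25
ES_E = max(EF_A=5, EF_B=11) = 11; EF_E = 11+5 = 16
ES_F = 11; EF_F = 11+14 = 25
ES_G = 25; EF_G = 25+6 = 31
ES_H = max(EF_E=16, EF_F=25) = 25; EF_H = 25+3 = 28
ES_I = max(EF_B=11, EF_C=22) = 22; EF_I = 22+6 = 28
ES_J = max(EF_C=22, EF_D=25, EF_G=31, EF_H=28, EF_I=28) = 31; EF_J = 31+4 = 35
Expected project duration μ = 35 weeks. Critical path: A → B → F → G → J.

Backward pass:
LF_J = 35; LS_J = 35−4 = 31
LF_I = LS_J = 31; LS_I = 31−6 = 25
LF_H = LS_J = 31; LS_H = 31−3 = 28
LF_G = LS_J = 31; LS_G = 31−6 = 25
LF_F = min(LS_G=25, LS_H=28) = 25; LS_F = 25−14 = 11
LF_E = LS_H = 28; LS_E = 28−5 = 23
LF_D = LS_J = 31; LS_D = 31−14 = 17
LF_C = min(LS_I=25, LS_J=31) = 25; LS_C = 25−11 = 14
LF_B = min(LS_C=14, LS_D=17, LS_E=23, LS_F=11, LS_I=25) = 11; LS_B = 11−6 = 5
LF_A = min(LS_B=5, LS_D=17, LS_E=23) = 5; LS_A = 5−5 = 0
Slack_E = LS_E − ES_E = 23 − 11 = 12

12 weeks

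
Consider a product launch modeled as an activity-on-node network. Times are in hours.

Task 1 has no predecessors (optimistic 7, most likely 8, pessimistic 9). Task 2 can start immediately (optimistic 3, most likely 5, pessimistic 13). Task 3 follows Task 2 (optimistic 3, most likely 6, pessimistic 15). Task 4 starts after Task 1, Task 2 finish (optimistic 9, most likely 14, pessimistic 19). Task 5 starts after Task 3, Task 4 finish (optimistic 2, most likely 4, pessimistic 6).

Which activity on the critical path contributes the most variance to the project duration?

te_Task 1 = (7 + 4·8 + 9)/6 = 48/6 = 8; σ²_Task 1 = ((9−7)/6)² = 0.111
te_Task 2 = (3 + 4·5 + 13)/6 = 36/6 = 6; σ²_Task 2 = ((13−3)/6)² = 2.778
te_Task 3 = (3 + 4·6 + 15)/6 = 42/6 = 7; σ²_Task 3 = ((15−3)/6)² = 4.000
te_Task 4 = (9 + 4·14 + 19)/6 = 84/6 = 14; σ²_Task 4 = ((19−9)/6)² = 2.778
te_Task 5 = (2 + 4·4 + 6)/6 = 24/6 = 4; σ²_Task 5 = ((6−2)/6)² = 0.444

Forward pass:
ES_Task 1 = 0; EF_Task 1 = 8
ES_Task 2 = 0; EF_Task 2 = 6
ES_Task 3 = 6; EF_Task 3 = 6+7 = 13
ES_Task 4 = max(EF_Task 1=8, EF_Task 2=6) = 8; EF_Task 4 = 8+14 = 22
ES_Task 5 = max(EF_Task 3=13, EF_Task 4=22) = 22; EF_Task 5 = 22+4 = 26
Expected project duration μ = 26 hours. Critical path: Task 1 → Task 4 → Task 5.

Variances on critical path: σ²_Task 1=0.111, σ²_Task 4=2.778, σ²_Task 5=0.444.
Largest is σ²_Task 4 = 2.778.

Task 4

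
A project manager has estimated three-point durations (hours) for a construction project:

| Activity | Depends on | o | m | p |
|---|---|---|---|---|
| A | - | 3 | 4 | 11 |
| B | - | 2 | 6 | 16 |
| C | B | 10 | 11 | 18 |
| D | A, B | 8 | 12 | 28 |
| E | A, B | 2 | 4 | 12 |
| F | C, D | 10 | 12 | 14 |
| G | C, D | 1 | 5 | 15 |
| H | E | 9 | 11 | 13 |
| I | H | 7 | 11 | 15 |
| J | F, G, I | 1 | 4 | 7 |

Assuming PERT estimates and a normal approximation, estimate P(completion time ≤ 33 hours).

te_A = (3 + 4·4 + 11)/6 = 30/6 = 5; σ²_A = ((11−3)/6)² = 1.778
te_B = (2 + 4·6 + 16)/6 = 42/6 = 7; σ²_B = ((16−2)/6)² = 5.444
te_C = (10 + 4·11 + 18)/6 = 72/6 = 12; σ²_C = ((18−10)/6)² = 1.778
te_D = (8 + 4·12 + 28)/6 = 84/6 = 14; σ²_D = ((28−8)/6)² = 11.111
te_E = (2 + 4·4 + 12)/6 = 30/6 = 5; σ²_E = ((12−2)/6)² = 2.778
te_F = (10 + 4·12 + 14)/6 = 72/6 = 12; σ²_F = ((14−10)/6)² = 0.444
te_G = (1 + 4·5 + 15)/6 = 36/6 = 6; σ²_G = ((15−1)/6)² = 5.444
te_H = (9 + 4·11 + 13)/6 = 66/6 = 11; σ²_H = ((13−9)/6)² = 0.444
te_I = (7 + 4·11 + 15)/6 = 66/6 = 11; σ²_I = ((15−7)/6)² = 1.778
te_J = (1 + 4·4 + 7)/6 = 24/6 = 4; σ²_J = ((7−1)/6)² = 1.000

Forward pass:
ES_A = 0; EF_A = 5
ES_B = 0; EF_B = 7
ES_C = 7; EF_C = 7+12 = 19
ES_D = max(EF_A=5, EF_B=7) = 7; EF_D = 7+14 = 21
ES_E = max(EF_A=5, EF_B=7) = 7; EF_E = 7+5 = 12
ES_F = max(EF_C=19, EF_D=21) = 21; EF_F = 21+12 = 33
ES_G = max(EF_C=19, EF_D=21) = 21; EF_G = 21+6 = 27
ES_H = 12; EF_H = 12+11 = 23
ES_I = 23; EF_I = 23+11 = 34
ES_J = max(EF_F=33, EF_G=27, EF_I=34) = 34; EF_J = 34+4 = 38
Expected project duration μ = 38 hours. Critical path: B → E → H → I → J.

Variance along critical path = 5.444 + 2.778 + 0.444 + 1.778 + 1.000 = 11.444; σ = √11.444 = 3.383 hours.
Z = (33 − 38) / 3.383 = -1.478
P(T ≤ 33) = Φ(-1.478) ≈ 0.070

0.070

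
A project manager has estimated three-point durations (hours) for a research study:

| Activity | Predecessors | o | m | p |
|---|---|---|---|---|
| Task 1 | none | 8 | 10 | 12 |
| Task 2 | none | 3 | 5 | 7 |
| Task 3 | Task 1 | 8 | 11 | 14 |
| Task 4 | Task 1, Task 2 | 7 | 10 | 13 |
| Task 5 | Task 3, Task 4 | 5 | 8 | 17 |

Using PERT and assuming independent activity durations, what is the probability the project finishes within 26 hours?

te_Task 1 = (8 + 4·10 + 12)/6 = 60/6 = 10; σ²_Task 1 = ((12−8)/6)² = 0.444
te_Task 2 = (3 + 4·5 + 7)/6 = 30/6 = 5; σ²_Task 2 = ((7−3)/6)² = 0.444
te_Task 3 = (8 + 4·11 + 14)/6 = 66/6 = 11; σ²_Task 3 = ((14−8)/6)² = 1.000
te_Task 4 = (7 + 4·10 + 13)/6 = 60/6 = 10; σ²_Task 4 = ((13−7)/6)² = 1.000
te_Task 5 = (5 + 4·8 + 17)/6 = 54/6 = 9; σ²_Task 5 = ((17−5)/6)² = 4.000

Forward pass:
ES_Task 1 = 0; EF_Task 1 = 10
ES_Task 2 = 0; EF_Task 2 = 5
ES_Task 3 = 10; EF_Task 3 = 10+11 = 21
ES_Task 4 = max(EF_Task 1=10, EF_Task 2=5) = 10; EF_Task 4 = 10+10 = 20
ES_Task 5 = max(EF_Task 3=21, EF_Task 4=20) = 21; EF_Task 5 = 21+9 = 30
Expected project duration μ = 30 hours. Critical path: Task 1 → Task 3 → Task 5.

Variance along critical path = 0.444 + 1.000 + 4.000 = 5.444; σ = √5.444 = 2.333 hours.
Z = (26 − 30) / 2.333 = -1.714
P(T ≤ 26) = Φ(-1.714) ≈ 0.043

0.043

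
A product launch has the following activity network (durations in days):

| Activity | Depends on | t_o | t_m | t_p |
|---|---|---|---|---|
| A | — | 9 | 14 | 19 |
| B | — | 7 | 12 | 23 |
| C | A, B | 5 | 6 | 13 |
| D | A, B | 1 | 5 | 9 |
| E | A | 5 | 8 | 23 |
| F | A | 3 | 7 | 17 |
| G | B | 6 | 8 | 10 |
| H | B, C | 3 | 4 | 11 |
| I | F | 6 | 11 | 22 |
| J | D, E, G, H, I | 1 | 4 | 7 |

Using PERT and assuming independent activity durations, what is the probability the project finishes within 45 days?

0.958

te_A = (9 + 4·14 + 19)/6 = 84/6 = 14; σ²_A = ((19−9)/6)² = 2.778
te_B = (7 + 4·12 + 23)/6 = 78/6 = 13; σ²_B = ((23−7)/6)² = 7.111
te_C = (5 + 4·6 + 13)/6 = 42/6 = 7; σ²_C = ((13−5)/6)² = 1.778
te_D = (1 + 4·5 + 9)/6 = 30/6 = 5; σ²_D = ((9−1)/6)² = 1.778
te_E = (5 + 4·8 + 23)/6 = 60/6 = 10; σ²_E = ((23−5)/6)² = 9.000
te_F = (3 + 4·7 + 17)/6 = 48/6 = 8; σ²_F = ((17−3)/6)² = 5.444
te_G = (6 + 4·8 + 10)/6 = 48/6 = 8; σ²_G = ((10−6)/6)² = 0.444
te_H = (3 + 4·4 + 11)/6 = 30/6 = 5; σ²_H = ((11−3)/6)² = 1.778
te_I = (6 + 4·11 + 22)/6 = 72/6 = 12; σ²_I = ((22−6)/6)² = 7.111
te_J = (1 + 4·4 + 7)/6 = 24/6 = 4; σ²_J = ((7−1)/6)² = 1.000

Forward pass:
ES_A = 0; EF_A = 14
ES_B = 0; EF_B = 13
ES_C = max(EF_A=14, EF_B=13) = 14; EF_C = 14+7 = 21
ES_D = max(EF_A=14, EF_B=13) = 14; EF_D = 14+5 = 19
ES_E = 14; EF_E = 14+10 = 24
ES_F = 14; EF_F = 14+8 = 22
ES_G = 13; EF_G = 13+8 = 21
ES_H = max(EF_B=13, EF_C=21) = 21; EF_H = 21+5 = 26
ES_I = 22; EF_I = 22+12 = 34
ES_J = max(EF_D=19, EF_E=24, EF_G=21, EF_H=26, EF_I=34) = 34; EF_J = 34+4 = 38
Expected project duration μ = 38 days. Critical path: A → F → I → J.

Variance along critical path = 2.778 + 5.444 + 7.111 + 1.000 = 16.333; σ = √16.333 = 4.041 days.
Z = (45 − 38) / 4.041 = 1.732
P(T ≤ 45) = Φ(1.732) ≈ 0.958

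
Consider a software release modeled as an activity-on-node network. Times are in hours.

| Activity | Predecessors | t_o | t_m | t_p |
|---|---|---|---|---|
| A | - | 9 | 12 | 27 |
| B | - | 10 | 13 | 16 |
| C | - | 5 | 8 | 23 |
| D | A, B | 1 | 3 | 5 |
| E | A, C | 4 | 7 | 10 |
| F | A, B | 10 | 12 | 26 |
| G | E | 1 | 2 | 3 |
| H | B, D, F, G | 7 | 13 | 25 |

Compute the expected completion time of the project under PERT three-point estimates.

te_A = (9 + 4·12 + 27)/6 = 84/6 = 14
te_B = (10 + 4·13 + 16)/6 = 78/6 = 13
te_C = (5 + 4·8 + 23)/6 = 60/6 = 10
te_D = (1 + 4·3 + 5)/6 = 18/6 = 3
te_E = (4 + 4·7 + 10)/6 = 42/6 = 7
te_F = (10 + 4·12 + 26)/6 = 84/6 = 14
te_G = (1 + 4·2 + 3)/6 = 12/6 = 2
te_H = (7 + 4·13 + 25)/6 = 84/6 = 14

Forward pass:
ES_A = 0; EF_A = 14
ES_B = 0; EF_B = 13
ES_C = 0; EF_C = 10
ES_D = max(EF_A=14, EF_B=13) = 14; EF_D = 14+3 = 17
ES_E = max(EF_A=14, EF_C=10) = 14; EF_E = 14+7 = 21
ES_F = max(EF_A=14, EF_B=13) = 14; EF_F = 14+14 = 28
ES_G = 21; EF_G = 21+2 = 23
ES_H = max(EF_B=13, EF_D=17, EF_F=28, EF_G=23) = 28; EF_H = 28+14 = 42
Expected project duration μ = 42 hours. Critical path: A → F → H.

42 hours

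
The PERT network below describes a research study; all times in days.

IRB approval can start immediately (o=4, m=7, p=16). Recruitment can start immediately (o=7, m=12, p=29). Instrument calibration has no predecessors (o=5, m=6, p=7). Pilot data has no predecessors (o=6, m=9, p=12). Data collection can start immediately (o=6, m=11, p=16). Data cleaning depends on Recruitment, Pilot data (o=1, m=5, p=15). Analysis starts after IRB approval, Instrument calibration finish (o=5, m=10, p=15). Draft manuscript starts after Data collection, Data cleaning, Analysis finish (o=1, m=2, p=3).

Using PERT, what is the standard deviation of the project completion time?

4.36 days

te_IRB approval = (4 + 4·7 + 16)/6 = 48/6 = 8; σ²_IRB approval = ((16−4)/6)² = 4.000
te_Recruitment = (7 + 4·12 + 29)/6 = 84/6 = 14; σ²_Recruitment = ((29−7)/6)² = 13.444
te_Instrument calibration = (5 + 4·6 + 7)/6 = 36/6 = 6; σ²_Instrument calibration = ((7−5)/6)² = 0.111
te_Pilot data = (6 + 4·9 + 12)/6 = 54/6 = 9; σ²_Pilot data = ((12−6)/6)² = 1.000
te_Data collection = (6 + 4·11 + 16)/6 = 66/6 = 11; σ²_Data collection = ((16−6)/6)² = 2.778
te_Data cleaning = (1 + 4·5 + 15)/6 = 36/6 = 6; σ²_Data cleaning = ((15−1)/6)² = 5.444
te_Analysis = (5 + 4·10 + 15)/6 = 60/6 = 10; σ²_Analysis = ((15−5)/6)² = 2.778
te_Draft manuscript = (1 + 4·2 + 3)/6 = 12/6 = 2; σ²_Draft manuscript = ((3−1)/6)² = 0.111

Forward pass:
ES_IRB approval = 0; EF_IRB approval = 8
ES_Recruitment = 0; EF_Recruitment = 14
ES_Instrument calibration = 0; EF_Instrument calibration = 6
ES_Pilot data = 0; EF_Pilot data = 9
ES_Data collection = 0; EF_Data collection = 11
ES_Data cleaning = max(EF_Recruitment=14, EF_Pilot data=9) = 14; EF_Data cleaning = 14+6 = 20
ES_Analysis = max(EF_IRB approval=8, EF_Instrument calibration=6) = 8; EF_Analysis = 8+10 = 18
ES_Draft manuscript = max(EF_Data collection=11, EF_Data cleaning=20, EF_Analysis=18) = 20; EF_Draft manuscript = 20+2 = 22
Expected project duration μ = 22 days. Critical path: Recruitment → Data cleaning → Draft manuscript.

Variance along critical path = 13.444 + 5.444 + 0.111 = 19.000
σ = √19.000 = 4.359 days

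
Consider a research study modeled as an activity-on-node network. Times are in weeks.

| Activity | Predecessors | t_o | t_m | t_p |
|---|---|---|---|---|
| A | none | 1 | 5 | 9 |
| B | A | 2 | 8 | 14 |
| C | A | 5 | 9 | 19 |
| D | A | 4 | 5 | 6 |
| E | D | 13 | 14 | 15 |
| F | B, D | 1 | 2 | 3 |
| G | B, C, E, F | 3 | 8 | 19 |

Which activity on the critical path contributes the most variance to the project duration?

G

te_A = (1 + 4·5 + 9)/6 = 30/6 = 5; σ²_A = ((9−1)/6)² = 1.778
te_B = (2 + 4·8 + 14)/6 = 48/6 = 8; σ²_B = ((14−2)/6)² = 4.000
te_C = (5 + 4·9 + 19)/6 = 60/6 = 10; σ²_C = ((19−5)/6)² = 5.444
te_D = (4 + 4·5 + 6)/6 = 30/6 = 5; σ²_D = ((6−4)/6)² = 0.111
te_E = (13 + 4·14 + 15)/6 = 84/6 = 14; σ²_E = ((15−13)/6)² = 0.111
te_F = (1 + 4·2 + 3)/6 = 12/6 = 2; σ²_F = ((3−1)/6)² = 0.111
te_G = (3 + 4·8 + 19)/6 = 54/6 = 9; σ²_G = ((19−3)/6)² = 7.111

Forward pass:
ES_A = 0; EF_A = 5
ES_B = 5; EF_B = 5+8 = 13
ES_C = 5; EF_C = 5+10 = 15
ES_D = 5; EF_D = 5+5 = 10
ES_E = 10; EF_E = 10+14 = 24
ES_F = max(EF_B=13, EF_D=10) = 13; EF_F = 13+2 = 15
ES_G = max(EF_B=13, EF_C=15, EF_E=24, EF_F=15) = 24; EF_G = 24+9 = 33
Expected project duration μ = 33 weeks. Critical path: A → D → E → G.

Variances on critical path: σ²_A=1.778, σ²_D=0.111, σ²_E=0.111, σ²_G=7.111.
Largest is σ²_G = 7.111.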